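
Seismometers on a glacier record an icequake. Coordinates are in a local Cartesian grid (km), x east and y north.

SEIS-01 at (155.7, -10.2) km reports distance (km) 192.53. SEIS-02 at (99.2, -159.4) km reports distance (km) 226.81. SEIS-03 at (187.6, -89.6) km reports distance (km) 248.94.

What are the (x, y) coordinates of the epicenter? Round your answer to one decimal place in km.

Circle about each station: (x − 155.7)² + (y + 10.2)² = 192.53²; (x − 99.2)² + (y + 159.4)² = 226.81²; (x − 187.6)² + (y + 89.6)² = 248.94².
Subtracting the SEIS-01 equation from the SEIS-02 and SEIS-03 equations removes the quadratic terms:
-113.0 x − 298.4 y = -3472.51
63.8 x − 158.8 y = -6027.93
Solving the 2×2 system: x ≈ -33.7, y ≈ 24.4 km.
Check against SEIS-01 (with the unrounded x, y): √((x − 155.7)²+(y + 10.2)²) = 192.56 ≈ 192.53 km. ✓

(-33.7, 24.4)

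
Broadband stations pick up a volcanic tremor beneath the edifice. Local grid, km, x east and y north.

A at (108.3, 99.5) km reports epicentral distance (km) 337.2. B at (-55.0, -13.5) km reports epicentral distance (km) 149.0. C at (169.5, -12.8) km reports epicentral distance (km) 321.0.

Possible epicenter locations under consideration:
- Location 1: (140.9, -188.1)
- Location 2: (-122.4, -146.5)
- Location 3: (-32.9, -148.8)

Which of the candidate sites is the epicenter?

Location 2

For each candidate, compare |candidate − station| to the reported distance:
Location 1: residuals A 47.8, B 113.4, C 143.4 → max 143.4 km
Location 2: residuals A 0.1, B 0.1, C 0.1 → max 0.1 km
Location 3: residuals A 51.6, B 11.9, C 77.2 → max 77.2 km
Only Location 2 has all residuals ≈ 0.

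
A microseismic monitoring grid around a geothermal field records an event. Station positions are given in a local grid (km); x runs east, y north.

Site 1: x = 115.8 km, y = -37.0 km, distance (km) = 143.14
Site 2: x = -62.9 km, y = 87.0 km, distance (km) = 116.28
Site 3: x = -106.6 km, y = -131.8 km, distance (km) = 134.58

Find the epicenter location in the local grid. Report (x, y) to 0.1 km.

Circle about each station: (x − 115.8)² + (y + 37.0)² = 143.14²; (x + 62.9)² + (y − 87.0)² = 116.28²; (x + 106.6)² + (y + 131.8)² = 134.58².
Subtracting pairs of circle equations eliminates x²+y² and gives linear equations (the radical axes):
-357.4 x + 248.0 y = 3714.79
-444.8 x − 189.6 y = 16333.44
Solving the 2×2 system: x ≈ -26.7, y ≈ -23.5 km.

(-26.7, -23.5)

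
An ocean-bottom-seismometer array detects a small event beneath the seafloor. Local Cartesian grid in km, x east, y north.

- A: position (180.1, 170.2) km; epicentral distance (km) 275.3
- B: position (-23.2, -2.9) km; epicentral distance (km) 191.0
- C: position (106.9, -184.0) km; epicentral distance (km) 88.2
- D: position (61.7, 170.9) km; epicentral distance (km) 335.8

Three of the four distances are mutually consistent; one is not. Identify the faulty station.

D

Solve using three stations at a time. Using A, B, C (subtract circle equations pairwise → linear system) gives (x, y) ≈ (140.0, -102.2).
Distances from that point to each station vs reported:
  A: calculated 275.3 vs reported 275.3 → residual 0.0 km
  B: calculated 191.0 vs reported 191.0 → residual 0.0 km
  C: calculated 88.3 vs reported 88.2 → residual 0.1 km
  D: calculated 284.1 vs reported 335.8 → residual 51.7 km
A, B, C are mutually consistent (residuals ≈ 0); D is off by 51.7 km.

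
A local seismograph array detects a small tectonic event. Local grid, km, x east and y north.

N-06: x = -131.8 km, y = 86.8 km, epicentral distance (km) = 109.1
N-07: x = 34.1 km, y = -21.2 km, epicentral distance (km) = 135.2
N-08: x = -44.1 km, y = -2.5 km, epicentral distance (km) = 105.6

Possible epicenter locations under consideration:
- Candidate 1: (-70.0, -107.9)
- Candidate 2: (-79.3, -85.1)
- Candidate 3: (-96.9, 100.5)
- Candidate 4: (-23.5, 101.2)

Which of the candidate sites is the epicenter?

Candidate 4

For each candidate, compare |candidate − station| to the reported distance:
Candidate 1: residuals N-06 95.2, N-07 0.3, N-08 2.9 → max 95.2 km
Candidate 2: residuals N-06 70.6, N-07 5.0, N-08 15.8 → max 70.6 km
Candidate 3: residuals N-06 71.6, N-07 43.6, N-08 10.1 → max 71.6 km
Candidate 4: residuals N-06 0.2, N-07 0.1, N-08 0.1 → max 0.2 km
Only Candidate 4 has all residuals ≈ 0.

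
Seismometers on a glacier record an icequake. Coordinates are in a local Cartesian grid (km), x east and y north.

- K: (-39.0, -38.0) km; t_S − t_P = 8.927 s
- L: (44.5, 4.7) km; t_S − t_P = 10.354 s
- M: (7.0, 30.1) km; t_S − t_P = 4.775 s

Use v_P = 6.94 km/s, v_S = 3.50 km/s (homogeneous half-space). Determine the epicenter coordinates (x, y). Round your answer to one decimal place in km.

Distance from S−P lag: d = Δt · v_P v_S / (v_P − v_S) = Δt · (6.94·3.50)/(6.94−3.50) ≈ 7.0610·Δt.
So d_K = 63.03, d_L = 73.11, d_M = 33.72 km.
Circle about each station: (x + 39.0)² + (y + 38.0)² = 63.03²; (x − 44.5)² + (y − 4.7)² = 73.11²; (x − 7.0)² + (y − 30.1)² = 33.72².
Subtracting the K equation from the L and M equations removes the quadratic terms:
167.0 x + 85.4 y = -2334.95
92.0 x + 136.2 y = 825.75
Solving the 2×2 system: x ≈ -26.1, y ≈ 23.7 km.

-26.1 km east, 23.7 km north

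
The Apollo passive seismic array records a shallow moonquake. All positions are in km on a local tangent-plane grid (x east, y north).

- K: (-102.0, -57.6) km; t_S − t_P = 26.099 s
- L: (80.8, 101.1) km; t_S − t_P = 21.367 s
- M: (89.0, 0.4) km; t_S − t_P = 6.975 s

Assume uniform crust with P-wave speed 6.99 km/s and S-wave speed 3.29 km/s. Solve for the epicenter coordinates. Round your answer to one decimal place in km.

57.8 km east, -29.7 km north

Distance from S−P lag: d = Δt · v_P v_S / (v_P − v_S) = Δt · (6.99·3.29)/(6.99−3.29) ≈ 6.2154·Δt.
So d_K = 162.22, d_L = 132.81, d_M = 43.35 km.
Circle about each station: (x + 102.0)² + (y + 57.6)² = 162.22²; (x − 80.8)² + (y − 101.1)² = 132.81²; (x − 89.0)² + (y − 0.4)² = 43.35².
Subtracting the K equation from the L and M equations removes the quadratic terms:
365.6 x + 317.4 y = 11704.92
382.0 x + 116.0 y = 18635.51
Solving the 2×2 system: x ≈ 57.8, y ≈ -29.7 km.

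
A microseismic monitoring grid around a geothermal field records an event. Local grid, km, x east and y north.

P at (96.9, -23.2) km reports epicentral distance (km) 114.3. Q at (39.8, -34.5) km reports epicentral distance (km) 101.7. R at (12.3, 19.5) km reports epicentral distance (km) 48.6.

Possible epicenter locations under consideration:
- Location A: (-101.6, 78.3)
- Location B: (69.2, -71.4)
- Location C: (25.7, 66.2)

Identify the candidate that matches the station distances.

Location C

For each candidate, compare |candidate − station| to the reported distance:
Location A: residuals P 108.6, Q 79.2, R 79.6 → max 108.6 km
Location B: residuals P 58.7, Q 54.5, R 58.6 → max 58.7 km
Location C: residuals P 0.0, Q 0.0, R 0.0 → max 0.0 km
Only Location C has all residuals ≈ 0.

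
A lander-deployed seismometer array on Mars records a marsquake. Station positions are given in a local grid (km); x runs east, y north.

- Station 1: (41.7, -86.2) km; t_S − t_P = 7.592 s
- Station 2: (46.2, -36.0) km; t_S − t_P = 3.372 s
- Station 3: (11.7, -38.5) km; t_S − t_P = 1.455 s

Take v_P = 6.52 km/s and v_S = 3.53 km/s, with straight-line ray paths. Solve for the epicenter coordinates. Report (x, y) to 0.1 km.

Distance from S−P lag: d = Δt · v_P v_S / (v_P − v_S) = Δt · (6.52·3.53)/(6.52−3.53) ≈ 7.6975·Δt.
So d_Station 1 = 58.44, d_Station 2 = 25.96, d_Station 3 = 11.20 km.
Circle about each station: (x − 41.7)² + (y + 86.2)² = 58.44²; (x − 46.2)² + (y + 36.0)² = 25.96²; (x − 11.7)² + (y + 38.5)² = 11.20².
Subtracting pairs of circle equations eliminates x²+y² and gives linear equations (the radical axes):
9.0 x + 100.4 y = -2997.58
-60.0 x + 95.4 y = -4260.40
Solving the 2×2 system: x ≈ 20.6, y ≈ -31.7 km.

(20.6, -31.7)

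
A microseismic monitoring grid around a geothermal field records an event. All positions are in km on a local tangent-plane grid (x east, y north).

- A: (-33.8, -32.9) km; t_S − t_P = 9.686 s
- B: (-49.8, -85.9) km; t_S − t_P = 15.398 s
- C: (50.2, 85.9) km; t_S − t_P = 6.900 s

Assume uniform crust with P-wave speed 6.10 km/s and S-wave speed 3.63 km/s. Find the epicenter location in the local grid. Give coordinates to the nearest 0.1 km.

Distance from S−P lag: d = Δt · v_P v_S / (v_P − v_S) = Δt · (6.10·3.63)/(6.10−3.63) ≈ 8.9648·Δt.
So d_A = 86.83, d_B = 138.04, d_C = 61.86 km.
Circle about each station: (x + 33.8)² + (y + 32.9)² = 86.83²; (x + 49.8)² + (y + 85.9)² = 138.04²; (x − 50.2)² + (y − 85.9)² = 61.86².
Subtracting the A equation from the B and C equations removes the quadratic terms:
-32.0 x − 106.0 y = -3881.59
168.0 x + 237.6 y = 11386.79
Solving the 2×2 system: x ≈ 27.9, y ≈ 28.2 km.

27.9 km east, 28.2 km north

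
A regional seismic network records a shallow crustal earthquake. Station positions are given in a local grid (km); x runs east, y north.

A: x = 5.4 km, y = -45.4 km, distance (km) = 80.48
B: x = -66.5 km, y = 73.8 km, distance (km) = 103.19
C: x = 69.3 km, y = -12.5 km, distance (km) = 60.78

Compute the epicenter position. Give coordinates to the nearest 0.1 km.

x ≈ 27.8 km, y ≈ 31.9 km

Circle about each station: (x − 5.4)² + (y + 45.4)² = 80.48²; (x + 66.5)² + (y − 73.8)² = 103.19²; (x − 69.3)² + (y + 12.5)² = 60.78².
Subtracting the A equation from the B and C equations removes the quadratic terms:
-143.8 x + 238.4 y = 3607.22
127.8 x + 65.8 y = 5651.24
Solving the 2×2 system: x ≈ 27.8, y ≈ 31.9 km.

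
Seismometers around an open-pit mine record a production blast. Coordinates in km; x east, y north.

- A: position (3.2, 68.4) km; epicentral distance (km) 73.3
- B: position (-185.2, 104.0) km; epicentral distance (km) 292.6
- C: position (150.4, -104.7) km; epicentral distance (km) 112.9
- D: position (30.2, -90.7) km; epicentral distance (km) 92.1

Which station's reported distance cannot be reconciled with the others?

A

Solve using three stations at a time. Using B, C, D (subtract circle equations pairwise → linear system) gives (x, y) ≈ (82.2, -14.7).
Distances from that point to each station vs reported:
  A: calculated 114.7 vs reported 73.3 → residual 41.4 km
  B: calculated 292.6 vs reported 292.6 → residual 0.0 km
  C: calculated 112.9 vs reported 112.9 → residual 0.0 km
  D: calculated 92.1 vs reported 92.1 → residual 0.0 km
B, C, D are mutually consistent (residuals ≈ 0); A is off by 41.4 km.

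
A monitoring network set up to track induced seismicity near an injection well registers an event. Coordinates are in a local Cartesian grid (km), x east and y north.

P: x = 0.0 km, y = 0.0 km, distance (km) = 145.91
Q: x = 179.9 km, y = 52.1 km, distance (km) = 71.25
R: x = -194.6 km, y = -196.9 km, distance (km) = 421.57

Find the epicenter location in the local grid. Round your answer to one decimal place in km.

Circle about each station: x² + y² = 145.91²; (x − 179.9)² + (y − 52.1)² = 71.25²; (x + 194.6)² + (y + 196.9)² = 421.57².
Subtracting the P equation from the Q and R equations removes the quadratic terms:
359.8 x + 104.2 y = 51291.59
-389.2 x − 393.8 y = -79792.77
Solving the 2×2 system: x ≈ 117.5, y ≈ 86.5 km.

(117.5, 86.5)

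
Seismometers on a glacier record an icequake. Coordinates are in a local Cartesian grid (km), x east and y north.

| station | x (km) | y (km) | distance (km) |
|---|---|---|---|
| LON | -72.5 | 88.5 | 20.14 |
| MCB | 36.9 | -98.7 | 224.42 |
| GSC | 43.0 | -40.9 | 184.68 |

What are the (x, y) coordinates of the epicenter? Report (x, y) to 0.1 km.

Circle about each station: (x + 72.5)² + (y − 88.5)² = 20.14²; (x − 36.9)² + (y + 98.7)² = 224.42²; (x − 43.0)² + (y + 40.9)² = 184.68².
Subtracting the LON equation from the MCB and GSC equations removes the quadratic terms:
218.8 x − 374.4 y = -51943.92
231.0 x − 258.8 y = -43267.77
Solving the 2×2 system: x ≈ -92.3, y ≈ 84.8 km.
Check against LON (with the unrounded x, y): √((x + 72.5)²+(y − 88.5)²) = 20.15 ≈ 20.14 km. ✓

x ≈ -92.3 km, y ≈ 84.8 km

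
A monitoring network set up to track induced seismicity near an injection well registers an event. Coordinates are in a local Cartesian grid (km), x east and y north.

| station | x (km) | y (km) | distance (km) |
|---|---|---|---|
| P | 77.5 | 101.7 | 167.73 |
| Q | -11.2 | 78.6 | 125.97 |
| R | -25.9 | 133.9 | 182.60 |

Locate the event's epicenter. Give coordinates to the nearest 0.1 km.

Circle about each station: (x − 77.5)² + (y − 101.7)² = 167.73²; (x + 11.2)² + (y − 78.6)² = 125.97²; (x + 25.9)² + (y − 133.9)² = 182.60².
Subtracting the P equation from the Q and R equations removes the quadratic terms:
-177.4 x − 46.2 y = 2219.17
-206.8 x + 64.4 y = -2958.53
Solving the 2×2 system: x ≈ -0.3, y ≈ -46.9 km.
Check against P (with the unrounded x, y): √((x − 77.5)²+(y − 101.7)²) = 167.73 ≈ 167.73 km. ✓

x ≈ -0.3 km, y ≈ -46.9 km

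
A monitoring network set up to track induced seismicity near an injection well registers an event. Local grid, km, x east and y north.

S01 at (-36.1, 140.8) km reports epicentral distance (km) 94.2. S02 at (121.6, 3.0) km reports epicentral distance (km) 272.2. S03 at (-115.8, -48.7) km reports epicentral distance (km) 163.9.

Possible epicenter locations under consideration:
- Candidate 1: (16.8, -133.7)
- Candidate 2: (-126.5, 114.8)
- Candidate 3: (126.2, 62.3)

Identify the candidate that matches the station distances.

For each candidate, compare |candidate − station| to the reported distance:
Candidate 1: residuals S01 185.4, S02 100.0, S03 6.4 → max 185.4 km
Candidate 2: residuals S01 0.1, S02 0.1, S03 0.1 → max 0.1 km
Candidate 3: residuals S01 86.1, S02 212.7, S03 102.3 → max 212.7 km
Only Candidate 2 has all residuals ≈ 0.

Candidate 2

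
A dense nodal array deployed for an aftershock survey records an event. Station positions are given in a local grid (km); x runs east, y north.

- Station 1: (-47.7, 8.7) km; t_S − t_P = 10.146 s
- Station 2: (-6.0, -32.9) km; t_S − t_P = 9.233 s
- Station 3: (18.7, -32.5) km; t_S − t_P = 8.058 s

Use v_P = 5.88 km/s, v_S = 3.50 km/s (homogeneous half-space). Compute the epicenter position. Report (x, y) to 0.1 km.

Distance from S−P lag: d = Δt · v_P v_S / (v_P − v_S) = Δt · (5.88·3.50)/(5.88−3.50) ≈ 8.6471·Δt.
So d_Station 1 = 87.73, d_Station 2 = 79.84, d_Station 3 = 69.68 km.
Circle about each station: (x + 47.7)² + (y − 8.7)² = 87.73²; (x + 6.0)² + (y + 32.9)² = 79.84²; (x − 18.7)² + (y + 32.5)² = 69.68².
Subtracting the Station 1 equation from the Station 2 and Station 3 equations removes the quadratic terms:
83.4 x − 83.2 y = 89.56
132.8 x − 82.4 y = 1896.21
Solving the 2×2 system: x ≈ 36.0, y ≈ 35.0 km.
Check against Station 1 (with the unrounded x, y): √((x + 47.7)²+(y − 8.7)²) = 87.74 ≈ 87.73 km. ✓

36.0 km east, 35.0 km north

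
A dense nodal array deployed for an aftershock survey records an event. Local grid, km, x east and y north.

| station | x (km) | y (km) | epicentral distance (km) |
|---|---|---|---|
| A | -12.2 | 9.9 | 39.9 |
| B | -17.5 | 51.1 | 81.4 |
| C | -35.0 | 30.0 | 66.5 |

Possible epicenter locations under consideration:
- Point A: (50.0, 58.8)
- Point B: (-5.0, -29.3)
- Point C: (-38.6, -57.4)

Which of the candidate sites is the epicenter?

Point B

For each candidate, compare |candidate − station| to the reported distance:
Point A: residuals A 39.2, B 13.5, C 23.2 → max 39.2 km
Point B: residuals A 0.0, B 0.0, C 0.0 → max 0.0 km
Point C: residuals A 32.4, B 29.1, C 21.0 → max 32.4 km
Only Point B has all residuals ≈ 0.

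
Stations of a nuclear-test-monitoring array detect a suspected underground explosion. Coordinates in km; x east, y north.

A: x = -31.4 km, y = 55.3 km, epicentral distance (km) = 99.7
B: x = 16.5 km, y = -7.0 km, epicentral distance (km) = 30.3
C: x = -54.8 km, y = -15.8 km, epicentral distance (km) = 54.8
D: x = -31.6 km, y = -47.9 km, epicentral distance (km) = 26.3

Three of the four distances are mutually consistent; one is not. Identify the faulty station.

Solve using three stations at a time. Using A, C, D (subtract circle equations pairwise → linear system) gives (x, y) ≈ (-6.3, -41.2).
Distances from that point to each station vs reported:
  A: calculated 99.7 vs reported 99.7 → residual 0.0 km
  B: calculated 41.0 vs reported 30.3 → residual 10.7 km
  C: calculated 54.8 vs reported 54.8 → residual 0.0 km
  D: calculated 26.2 vs reported 26.3 → residual 0.1 km
A, C, D are mutually consistent (residuals ≈ 0); B is off by 10.7 km.

B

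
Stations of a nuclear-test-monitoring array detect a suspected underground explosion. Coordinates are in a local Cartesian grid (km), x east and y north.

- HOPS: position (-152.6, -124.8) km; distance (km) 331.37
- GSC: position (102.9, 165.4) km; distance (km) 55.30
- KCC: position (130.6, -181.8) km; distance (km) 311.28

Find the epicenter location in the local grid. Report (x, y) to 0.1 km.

Circle about each station: (x + 152.6)² + (y + 124.8)² = 331.37²; (x − 102.9)² + (y − 165.4)² = 55.30²; (x − 130.6)² + (y + 181.8)² = 311.28².
Subtracting the HOPS equation from the GSC and KCC equations removes the quadratic terms:
511.0 x + 580.4 y = 105831.76
566.4 x − 114.0 y = 24156.64
Solving the 2×2 system: x ≈ 67.4, y ≈ 123.0 km.
Check against HOPS (with the unrounded x, y): √((x + 152.6)²+(y + 124.8)²) = 331.37 ≈ 331.37 km. ✓

x ≈ 67.4 km, y ≈ 123.0 km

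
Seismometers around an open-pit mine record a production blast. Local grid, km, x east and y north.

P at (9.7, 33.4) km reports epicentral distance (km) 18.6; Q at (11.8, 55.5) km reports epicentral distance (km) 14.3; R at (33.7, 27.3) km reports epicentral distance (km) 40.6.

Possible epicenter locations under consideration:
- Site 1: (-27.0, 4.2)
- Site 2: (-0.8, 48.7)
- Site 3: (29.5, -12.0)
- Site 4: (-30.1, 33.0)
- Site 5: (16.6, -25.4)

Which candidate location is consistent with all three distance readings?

For each candidate, compare |candidate − station| to the reported distance:
Site 1: residuals P 28.3, Q 50.0, R 24.3 → max 50.0 km
Site 2: residuals P 0.0, Q 0.0, R 0.0 → max 0.0 km
Site 3: residuals P 30.9, Q 55.5, R 1.1 → max 55.5 km
Site 4: residuals P 21.2, Q 33.3, R 23.5 → max 33.3 km
Site 5: residuals P 40.6, Q 66.7, R 14.8 → max 66.7 km
Only Site 2 has all residuals ≈ 0.

Site 2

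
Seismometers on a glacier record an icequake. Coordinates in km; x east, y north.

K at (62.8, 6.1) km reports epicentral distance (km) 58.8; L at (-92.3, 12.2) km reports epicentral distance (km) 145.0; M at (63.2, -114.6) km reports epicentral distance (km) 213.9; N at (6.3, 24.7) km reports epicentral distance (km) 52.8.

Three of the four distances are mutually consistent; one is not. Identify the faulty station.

M

Solve using three stations at a time. Using K, L, N (subtract circle equations pairwise → linear system) gives (x, y) ≈ (44.0, 62.0).
Distances from that point to each station vs reported:
  K: calculated 59.0 vs reported 58.8 → residual 0.2 km
  L: calculated 145.1 vs reported 145.0 → residual 0.1 km
  M: calculated 177.6 vs reported 213.9 → residual 36.3 km
  N: calculated 53.0 vs reported 52.8 → residual 0.2 km
K, L, N are mutually consistent (residuals ≈ 0); M is off by 36.3 km.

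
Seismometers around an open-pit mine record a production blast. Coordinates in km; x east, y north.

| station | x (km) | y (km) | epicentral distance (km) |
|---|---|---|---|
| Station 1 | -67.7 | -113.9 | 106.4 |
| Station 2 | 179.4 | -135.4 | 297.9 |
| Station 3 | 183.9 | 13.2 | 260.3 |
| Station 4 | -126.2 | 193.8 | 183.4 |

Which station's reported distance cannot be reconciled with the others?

Solve using three stations at a time. Using Station 2, Station 3, Station 4 (subtract circle equations pairwise → linear system) gives (x, y) ≈ (-76.3, 17.3).
Distances from that point to each station vs reported:
  Station 1: calculated 131.5 vs reported 106.4 → residual 25.1 km
  Station 2: calculated 297.9 vs reported 297.9 → residual 0.0 km
  Station 3: calculated 260.3 vs reported 260.3 → residual 0.0 km
  Station 4: calculated 183.4 vs reported 183.4 → residual 0.0 km
Station 2, Station 3, Station 4 are mutually consistent (residuals ≈ 0); Station 1 is off by 25.1 km.

Station 1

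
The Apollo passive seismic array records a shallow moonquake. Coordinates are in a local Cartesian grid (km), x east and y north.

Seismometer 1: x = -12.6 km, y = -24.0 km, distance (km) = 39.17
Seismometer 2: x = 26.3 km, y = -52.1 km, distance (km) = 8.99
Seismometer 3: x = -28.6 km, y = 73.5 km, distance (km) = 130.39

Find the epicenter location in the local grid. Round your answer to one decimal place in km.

18.2 km east, -48.2 km north

Circle about each station: (x + 12.6)² + (y + 24.0)² = 39.17²; (x − 26.3)² + (y + 52.1)² = 8.99²; (x + 28.6)² + (y − 73.5)² = 130.39².
Subtracting the Seismometer 1 equation from the Seismometer 2 and Seismometer 3 equations removes the quadratic terms:
77.8 x − 56.2 y = 4124.81
-32.0 x + 195.0 y = -9981.81
Solving the 2×2 system: x ≈ 18.2, y ≈ -48.2 km.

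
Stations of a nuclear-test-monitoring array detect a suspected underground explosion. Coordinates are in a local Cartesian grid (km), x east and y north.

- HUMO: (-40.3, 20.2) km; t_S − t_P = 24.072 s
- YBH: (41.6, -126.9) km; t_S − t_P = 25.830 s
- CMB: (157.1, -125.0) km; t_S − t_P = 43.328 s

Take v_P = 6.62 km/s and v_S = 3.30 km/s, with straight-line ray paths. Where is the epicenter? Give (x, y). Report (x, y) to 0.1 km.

Distance from S−P lag: d = Δt · v_P v_S / (v_P − v_S) = Δt · (6.62·3.30)/(6.62−3.30) ≈ 6.5801·Δt.
So d_HUMO = 158.40, d_YBH = 169.96, d_CMB = 285.10 km.
Circle about each station: (x + 40.3)² + (y − 20.2)² = 158.40²; (x − 41.6)² + (y + 126.9)² = 169.96²; (x − 157.1)² + (y + 125.0)² = 285.10².
Subtracting pairs of circle equations eliminates x²+y² and gives linear equations (the radical axes):
163.8 x − 294.2 y = 12006.20
394.8 x − 290.4 y = -17918.17
Solving the 2×2 system: x ≈ -127.7, y ≈ -111.9 km.

(-127.7, -111.9)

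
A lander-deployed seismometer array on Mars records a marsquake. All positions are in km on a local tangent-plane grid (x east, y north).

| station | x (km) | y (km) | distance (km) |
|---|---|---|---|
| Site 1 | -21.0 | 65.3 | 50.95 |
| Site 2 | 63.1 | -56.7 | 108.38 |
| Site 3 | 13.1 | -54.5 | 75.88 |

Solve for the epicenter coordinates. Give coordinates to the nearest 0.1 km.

Circle about each station: (x + 21.0)² + (y − 65.3)² = 50.95²; (x − 63.1)² + (y + 56.7)² = 108.38²; (x − 13.1)² + (y + 54.5)² = 75.88².
Subtracting pairs of circle equations eliminates x²+y² and gives linear equations (the radical axes):
168.2 x − 244.0 y = -6658.91
68.2 x − 239.6 y = -4725.10
Solving the 2×2 system: x ≈ -18.7, y ≈ 14.4 km.

x ≈ -18.7 km, y ≈ 14.4 km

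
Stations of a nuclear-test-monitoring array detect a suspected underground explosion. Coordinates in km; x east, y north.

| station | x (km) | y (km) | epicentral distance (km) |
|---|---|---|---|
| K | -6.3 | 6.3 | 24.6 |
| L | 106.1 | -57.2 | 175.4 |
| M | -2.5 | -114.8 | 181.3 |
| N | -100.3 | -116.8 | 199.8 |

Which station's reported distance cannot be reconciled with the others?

K

Solve using three stations at a time. Using L, M, N (subtract circle equations pairwise → linear system) gives (x, y) ≈ (-19.1, 65.9).
Distances from that point to each station vs reported:
  K: calculated 60.9 vs reported 24.6 → residual 36.3 km
  L: calculated 175.6 vs reported 175.4 → residual 0.2 km
  M: calculated 181.4 vs reported 181.3 → residual 0.1 km
  N: calculated 199.9 vs reported 199.8 → residual 0.1 km
L, M, N are mutually consistent (residuals ≈ 0); K is off by 36.3 km.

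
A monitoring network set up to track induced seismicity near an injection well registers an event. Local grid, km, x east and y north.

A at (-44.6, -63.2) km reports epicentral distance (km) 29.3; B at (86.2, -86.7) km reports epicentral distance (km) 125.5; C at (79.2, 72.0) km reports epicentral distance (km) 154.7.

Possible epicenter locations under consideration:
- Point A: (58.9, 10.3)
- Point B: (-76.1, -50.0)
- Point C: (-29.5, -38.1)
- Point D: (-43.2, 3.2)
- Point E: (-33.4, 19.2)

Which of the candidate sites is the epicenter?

For each candidate, compare |candidate − station| to the reported distance:
Point A: residuals A 97.6, B 24.7, C 89.7 → max 97.6 km
Point B: residuals A 4.9, B 40.9, C 42.8 → max 42.8 km
Point C: residuals A 0.0, B 0.0, C 0.0 → max 0.0 km
Point D: residuals A 37.1, B 32.1, C 14.3 → max 37.1 km
Point E: residuals A 53.9, B 34.2, C 30.3 → max 53.9 km
Only Point C has all residuals ≈ 0.

Point C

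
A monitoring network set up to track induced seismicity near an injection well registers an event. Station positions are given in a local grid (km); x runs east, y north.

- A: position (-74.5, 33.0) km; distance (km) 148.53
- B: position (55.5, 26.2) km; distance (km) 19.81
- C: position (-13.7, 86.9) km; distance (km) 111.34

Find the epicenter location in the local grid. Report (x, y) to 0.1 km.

73.2 km east, 17.3 km north

Circle about each station: (x + 74.5)² + (y − 33.0)² = 148.53²; (x − 55.5)² + (y − 26.2)² = 19.81²; (x + 13.7)² + (y − 86.9)² = 111.34².
Subtracting the A equation from the B and C equations removes the quadratic terms:
260.0 x − 13.6 y = 18796.16
121.6 x + 107.8 y = 10764.62
Solving the 2×2 system: x ≈ 73.2, y ≈ 17.3 km.
Check against A (with the unrounded x, y): √((x + 74.5)²+(y − 33.0)²) = 148.53 ≈ 148.53 km. ✓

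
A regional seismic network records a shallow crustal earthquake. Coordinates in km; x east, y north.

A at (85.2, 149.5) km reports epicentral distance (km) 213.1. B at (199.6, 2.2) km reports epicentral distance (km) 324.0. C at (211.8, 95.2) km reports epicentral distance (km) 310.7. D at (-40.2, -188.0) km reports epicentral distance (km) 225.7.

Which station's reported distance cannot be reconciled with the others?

B

Solve using three stations at a time. Using A, C, D (subtract circle equations pairwise → linear system) gives (x, y) ≈ (-92.3, 31.6).
Distances from that point to each station vs reported:
  A: calculated 213.1 vs reported 213.1 → residual 0.0 km
  B: calculated 293.4 vs reported 324.0 → residual 30.6 km
  C: calculated 310.7 vs reported 310.7 → residual 0.0 km
  D: calculated 225.7 vs reported 225.7 → residual 0.0 km
A, C, D are mutually consistent (residuals ≈ 0); B is off by 30.6 km.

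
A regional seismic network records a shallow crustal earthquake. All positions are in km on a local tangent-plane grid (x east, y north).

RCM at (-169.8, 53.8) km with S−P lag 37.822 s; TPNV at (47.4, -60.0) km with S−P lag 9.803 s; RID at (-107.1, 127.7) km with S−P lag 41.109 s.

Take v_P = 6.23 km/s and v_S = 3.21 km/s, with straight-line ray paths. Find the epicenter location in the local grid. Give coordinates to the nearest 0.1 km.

Distance from S−P lag: d = Δt · v_P v_S / (v_P − v_S) = Δt · (6.23·3.21)/(6.23−3.21) ≈ 6.6220·Δt.
So d_RCM = 250.46, d_TPNV = 64.92, d_RID = 272.22 km.
Circle about each station: (x + 169.8)² + (y − 53.8)² = 250.46²; (x − 47.4)² + (y + 60.0)² = 64.92²; (x + 107.1)² + (y − 127.7)² = 272.22².
Subtracting the RCM equation from the TPNV and RID equations removes the quadratic terms:
434.4 x − 227.6 y = 32635.89
125.4 x + 147.8 y = -15322.30
Solving the 2×2 system: x ≈ 14.4, y ≈ -115.9 km.

(14.4, -115.9)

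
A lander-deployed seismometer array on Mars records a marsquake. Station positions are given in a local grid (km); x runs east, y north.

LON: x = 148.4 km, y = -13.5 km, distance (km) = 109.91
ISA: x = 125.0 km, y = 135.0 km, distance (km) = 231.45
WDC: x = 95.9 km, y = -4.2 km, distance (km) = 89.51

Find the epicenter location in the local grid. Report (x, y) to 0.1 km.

69.1 km east, -89.6 km north

Circle about each station: (x − 148.4)² + (y + 13.5)² = 109.91²; (x − 125.0)² + (y − 135.0)² = 231.45²; (x − 95.9)² + (y + 4.2)² = 89.51².
Subtracting pairs of circle equations eliminates x²+y² and gives linear equations (the radical axes):
-46.8 x + 297.0 y = -29843.70
-105.0 x + 18.6 y = -8922.19
Solving the 2×2 system: x ≈ 69.1, y ≈ -89.6 km.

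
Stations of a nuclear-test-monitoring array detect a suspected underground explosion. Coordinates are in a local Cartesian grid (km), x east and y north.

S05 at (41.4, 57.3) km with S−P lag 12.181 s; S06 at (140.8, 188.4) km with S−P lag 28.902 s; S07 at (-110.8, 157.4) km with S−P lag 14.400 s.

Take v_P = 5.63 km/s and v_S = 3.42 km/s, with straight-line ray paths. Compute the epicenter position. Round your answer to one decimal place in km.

Distance from S−P lag: d = Δt · v_P v_S / (v_P − v_S) = Δt · (5.63·3.42)/(5.63−3.42) ≈ 8.7125·Δt.
So d_S05 = 106.13, d_S06 = 251.81, d_S07 = 125.46 km.
Circle about each station: (x − 41.4)² + (y − 57.3)² = 106.13²; (x − 140.8)² + (y − 188.4)² = 251.81²; (x + 110.8)² + (y − 157.4)² = 125.46².
Subtracting the S05 equation from the S06 and S07 equations removes the quadratic terms:
198.8 x + 262.2 y = -1822.75
-304.4 x + 200.2 y = 27577.52
Solving the 2×2 system: x ≈ -63.5, y ≈ 41.2 km.

-63.5 km east, 41.2 km north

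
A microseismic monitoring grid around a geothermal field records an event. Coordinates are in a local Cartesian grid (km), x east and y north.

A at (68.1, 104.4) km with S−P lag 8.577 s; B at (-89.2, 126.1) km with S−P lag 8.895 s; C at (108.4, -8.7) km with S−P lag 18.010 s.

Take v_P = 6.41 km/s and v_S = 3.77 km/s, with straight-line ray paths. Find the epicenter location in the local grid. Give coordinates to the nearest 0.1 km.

x ≈ -10.4 km, y ≈ 105.6 km

Distance from S−P lag: d = Δt · v_P v_S / (v_P − v_S) = Δt · (6.41·3.77)/(6.41−3.77) ≈ 9.1537·Δt.
So d_A = 78.51, d_B = 81.42, d_C = 164.86 km.
Circle about each station: (x − 68.1)² + (y − 104.4)² = 78.51²; (x + 89.2)² + (y − 126.1)² = 81.42²; (x − 108.4)² + (y + 8.7)² = 164.86².
Subtracting the A equation from the B and C equations removes the quadratic terms:
-314.6 x + 43.4 y = 7855.48
80.6 x − 226.2 y = -24725.72
Solving the 2×2 system: x ≈ -10.4, y ≈ 105.6 km.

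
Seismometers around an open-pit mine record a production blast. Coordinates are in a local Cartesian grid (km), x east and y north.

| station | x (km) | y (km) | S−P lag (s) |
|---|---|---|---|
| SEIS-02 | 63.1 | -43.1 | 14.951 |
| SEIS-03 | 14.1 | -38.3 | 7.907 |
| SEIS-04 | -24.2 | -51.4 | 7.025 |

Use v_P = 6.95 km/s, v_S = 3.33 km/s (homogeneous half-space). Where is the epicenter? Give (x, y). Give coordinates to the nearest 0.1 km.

Distance from S−P lag: d = Δt · v_P v_S / (v_P − v_S) = Δt · (6.95·3.33)/(6.95−3.33) ≈ 6.3932·Δt.
So d_SEIS-02 = 95.59, d_SEIS-03 = 50.55, d_SEIS-04 = 44.91 km.
Circle about each station: (x − 63.1)² + (y + 43.1)² = 95.59²; (x − 14.1)² + (y + 38.3)² = 50.55²; (x + 24.2)² + (y + 51.4)² = 44.91².
Subtracting the SEIS-02 equation from the SEIS-03 and SEIS-04 equations removes the quadratic terms:
-98.0 x + 9.6 y = 2408.63
-174.6 x − 16.6 y = 4508.92
Solving the 2×2 system: x ≈ -25.2, y ≈ -6.5 km.

x ≈ -25.2 km, y ≈ -6.5 km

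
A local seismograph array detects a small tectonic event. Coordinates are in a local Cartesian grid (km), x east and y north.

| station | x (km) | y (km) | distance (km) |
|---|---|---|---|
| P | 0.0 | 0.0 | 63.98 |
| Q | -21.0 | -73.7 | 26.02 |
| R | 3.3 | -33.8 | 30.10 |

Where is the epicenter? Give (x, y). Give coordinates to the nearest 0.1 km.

(3.1, -63.9)

Circle about each station: x² + y² = 63.98²; (x + 21.0)² + (y + 73.7)² = 26.02²; (x − 3.3)² + (y + 33.8)² = 30.10².
Subtracting pairs of circle equations eliminates x²+y² and gives linear equations (the radical axes):
-42.0 x − 147.4 y = 9289.09
6.6 x − 67.6 y = 4340.76
Solving the 2×2 system: x ≈ 3.1, y ≈ -63.9 km.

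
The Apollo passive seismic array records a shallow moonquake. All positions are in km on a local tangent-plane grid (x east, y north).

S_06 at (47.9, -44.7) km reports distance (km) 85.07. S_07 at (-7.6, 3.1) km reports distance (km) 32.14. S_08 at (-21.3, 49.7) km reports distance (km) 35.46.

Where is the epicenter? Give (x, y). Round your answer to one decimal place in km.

Circle about each station: (x − 47.9)² + (y + 44.7)² = 85.07²; (x + 7.6)² + (y − 3.1)² = 32.14²; (x + 21.3)² + (y − 49.7)² = 35.46².
Subtracting the S_06 equation from the S_07 and S_08 equations removes the quadratic terms:
-111.0 x + 95.6 y = 1978.80
-138.4 x + 188.8 y = 4610.77
Solving the 2×2 system: x ≈ 8.7, y ≈ 30.8 km.

x ≈ 8.7 km, y ≈ 30.8 km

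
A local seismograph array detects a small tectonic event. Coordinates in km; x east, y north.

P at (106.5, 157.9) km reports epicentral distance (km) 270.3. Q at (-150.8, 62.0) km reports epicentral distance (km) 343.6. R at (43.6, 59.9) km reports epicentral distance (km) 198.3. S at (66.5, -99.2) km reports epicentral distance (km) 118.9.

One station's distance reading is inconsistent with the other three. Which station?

S

Solve using three stations at a time. Using P, Q, R (subtract circle equations pairwise → linear system) gives (x, y) ≈ (147.1, -109.5).
Distances from that point to each station vs reported:
  P: calculated 270.4 vs reported 270.3 → residual 0.1 km
  Q: calculated 343.7 vs reported 343.6 → residual 0.1 km
  R: calculated 198.5 vs reported 198.3 → residual 0.2 km
  S: calculated 81.2 vs reported 118.9 → residual 37.7 km
P, Q, R are mutually consistent (residuals ≈ 0); S is off by 37.7 km.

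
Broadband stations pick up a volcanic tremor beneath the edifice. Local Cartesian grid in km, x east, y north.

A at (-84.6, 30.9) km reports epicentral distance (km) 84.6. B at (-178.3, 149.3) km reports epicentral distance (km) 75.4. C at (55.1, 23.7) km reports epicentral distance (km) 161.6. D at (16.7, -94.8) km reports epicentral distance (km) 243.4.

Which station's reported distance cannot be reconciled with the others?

Solve using three stations at a time. Using A, B, D (subtract circle equations pairwise → linear system) gives (x, y) ≈ (-155.3, 77.5).
Distances from that point to each station vs reported:
  A: calculated 84.6 vs reported 84.6 → residual 0.0 km
  B: calculated 75.4 vs reported 75.4 → residual 0.0 km
  C: calculated 217.1 vs reported 161.6 → residual 55.5 km
  D: calculated 243.4 vs reported 243.4 → residual 0.0 km
A, B, D are mutually consistent (residuals ≈ 0); C is off by 55.5 km.

C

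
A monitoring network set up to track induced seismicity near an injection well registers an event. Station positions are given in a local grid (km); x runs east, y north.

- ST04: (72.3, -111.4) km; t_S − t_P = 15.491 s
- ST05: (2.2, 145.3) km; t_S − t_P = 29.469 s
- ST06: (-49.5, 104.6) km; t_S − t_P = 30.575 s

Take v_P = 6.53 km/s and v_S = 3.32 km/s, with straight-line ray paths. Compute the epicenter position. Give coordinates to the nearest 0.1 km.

x ≈ 117.4 km, y ≈ -17.0 km

Distance from S−P lag: d = Δt · v_P v_S / (v_P − v_S) = Δt · (6.53·3.32)/(6.53−3.32) ≈ 6.7538·Δt.
So d_ST04 = 104.62, d_ST05 = 199.03, d_ST06 = 206.50 km.
Circle about each station: (x − 72.3)² + (y + 111.4)² = 104.62²; (x − 2.2)² + (y − 145.3)² = 199.03²; (x + 49.5)² + (y − 104.6)² = 206.50².
Subtracting pairs of circle equations eliminates x²+y² and gives linear equations (the radical axes):
-140.2 x + 513.4 y = -25187.92
-243.6 x + 432.0 y = -35942.75
Solving the 2×2 system: x ≈ 117.4, y ≈ -17.0 km.
Check against ST04 (with the unrounded x, y): √((x − 72.3)²+(y + 111.4)²) = 104.62 ≈ 104.62 km. ✓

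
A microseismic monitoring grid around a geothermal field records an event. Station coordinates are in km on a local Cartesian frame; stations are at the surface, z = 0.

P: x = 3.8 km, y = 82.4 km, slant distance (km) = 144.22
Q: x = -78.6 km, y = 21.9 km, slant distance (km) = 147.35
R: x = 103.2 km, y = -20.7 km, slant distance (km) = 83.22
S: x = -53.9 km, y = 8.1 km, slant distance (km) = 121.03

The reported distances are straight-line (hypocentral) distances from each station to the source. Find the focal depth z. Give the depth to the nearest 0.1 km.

z ≈ 48.9 km

Each station gives a sphere (x−x_i)² + (y−y_i)² + z² = d_i² (stations at z=0).
Subtracting the P sphere from Q and R: z² cancels, leaving linear equations in x and y:
-164.8 x − 121.0 y = -1059.24
198.8 x − 206.2 y = 18148.37
Solving: x ≈ 41.601, y ≈ -47.906 km (keep extra digits for the depth step; rounded: 41.6, -47.9).
Then from the P sphere: z² = 144.22² − (x − 3.8)² − (y − 82.4)² with x = 41.601, y = -47.906, so z ≈ 48.896 ≈ 48.9 km.
Check against S (with the unrounded solution): distance 121.03 ≈ 121.03 km. ✓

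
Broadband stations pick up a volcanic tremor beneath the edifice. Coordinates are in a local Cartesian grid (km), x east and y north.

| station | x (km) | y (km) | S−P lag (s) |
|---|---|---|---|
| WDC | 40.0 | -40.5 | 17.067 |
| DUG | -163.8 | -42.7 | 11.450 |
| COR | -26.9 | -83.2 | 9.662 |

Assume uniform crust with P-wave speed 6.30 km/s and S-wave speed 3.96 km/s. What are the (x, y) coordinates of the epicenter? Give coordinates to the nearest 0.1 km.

Distance from S−P lag: d = Δt · v_P v_S / (v_P − v_S) = Δt · (6.30·3.96)/(6.30−3.96) ≈ 10.6615·Δt.
So d_WDC = 181.96, d_DUG = 122.07, d_COR = 103.01 km.
Circle about each station: (x − 40.0)² + (y + 40.5)² = 181.96²; (x + 163.8)² + (y + 42.7)² = 122.07²; (x + 26.9)² + (y + 83.2)² = 103.01².
Subtracting pairs of circle equations eliminates x²+y² and gives linear equations (the radical axes):
-407.6 x − 4.4 y = 43621.84
-133.8 x − 85.4 y = 26903.98
Solving the 2×2 system: x ≈ -105.4, y ≈ -149.9 km.

x ≈ -105.4 km, y ≈ -149.9 km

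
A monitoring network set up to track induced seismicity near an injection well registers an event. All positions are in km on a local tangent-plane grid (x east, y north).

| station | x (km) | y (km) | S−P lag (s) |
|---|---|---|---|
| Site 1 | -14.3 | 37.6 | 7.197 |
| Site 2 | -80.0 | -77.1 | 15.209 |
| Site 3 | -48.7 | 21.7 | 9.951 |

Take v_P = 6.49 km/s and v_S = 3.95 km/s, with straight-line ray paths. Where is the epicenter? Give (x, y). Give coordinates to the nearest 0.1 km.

50.2 km east, 4.2 km north

Distance from S−P lag: d = Δt · v_P v_S / (v_P − v_S) = Δt · (6.49·3.95)/(6.49−3.95) ≈ 10.0927·Δt.
So d_Site 1 = 72.64, d_Site 2 = 153.50, d_Site 3 = 100.43 km.
Circle about each station: (x + 14.3)² + (y − 37.6)² = 72.64²; (x + 80.0)² + (y + 77.1)² = 153.50²; (x + 48.7)² + (y − 21.7)² = 100.43².
Subtracting pairs of circle equations eliminates x²+y² and gives linear equations (the radical axes):
-131.4 x − 229.4 y = -7559.52
-68.8 x − 31.8 y = -3585.29
Solving the 2×2 system: x ≈ 50.2, y ≈ 4.2 km.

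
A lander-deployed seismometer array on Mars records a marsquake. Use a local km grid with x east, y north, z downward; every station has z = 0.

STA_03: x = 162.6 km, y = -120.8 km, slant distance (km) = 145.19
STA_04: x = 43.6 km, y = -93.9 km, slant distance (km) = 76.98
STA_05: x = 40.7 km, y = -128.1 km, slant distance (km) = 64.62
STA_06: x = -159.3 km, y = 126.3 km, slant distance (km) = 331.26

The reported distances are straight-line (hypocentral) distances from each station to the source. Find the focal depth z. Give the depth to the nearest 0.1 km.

z ≈ 63.7 km

Each station gives a sphere (x−x_i)² + (y−y_i)² + z² = d_i² (stations at z=0).
Subtracting the STA_03 sphere from STA_04 and STA_05: z² cancels, leaving linear equations in x and y:
-238.0 x + 53.8 y = -15159.01
-243.8 x − 14.6 y = -6060.91
Solving: x ≈ 32.993, y ≈ -135.811 km (keep extra digits for the depth step; rounded: 33.0, -135.8).
Then from the STA_03 sphere: z² = 145.19² − (x − 162.6)² − (y + 120.8)² with x = 32.993, y = -135.811, so z ≈ 63.693 ≈ 63.7 km.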